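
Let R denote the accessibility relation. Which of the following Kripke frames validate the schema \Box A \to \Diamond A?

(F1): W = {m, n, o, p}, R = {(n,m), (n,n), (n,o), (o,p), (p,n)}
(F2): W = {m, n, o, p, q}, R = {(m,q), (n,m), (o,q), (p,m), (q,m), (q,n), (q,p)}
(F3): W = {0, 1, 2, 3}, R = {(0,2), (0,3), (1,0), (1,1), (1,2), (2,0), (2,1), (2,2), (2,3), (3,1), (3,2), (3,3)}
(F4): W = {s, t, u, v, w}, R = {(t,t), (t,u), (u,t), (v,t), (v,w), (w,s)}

This is the axiom for seriality; its first-order frame correspondent is \forall x \exists y Rxy.
(F1): fails — world m has no successor.
(F2): condition met.
(F3): condition met.
(F4): fails — world s has no successor.

(F2), (F3)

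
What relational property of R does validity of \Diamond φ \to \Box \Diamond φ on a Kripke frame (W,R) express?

Suppose ◇φ→□◇φ is valid. Take Rxy, Rxz and set V(φ)={y}. Then ◇φ at x, so □◇φ at x, so ◇φ at z, so some w with Rzw has φ; w=y, i.e. Rzy. By symmetry of the argument, Ryz.
Conversely, on a frame with the Euclidean property the schema holds at every world under every valuation.
So the correspondent is the Euclidean property.

The Euclidean property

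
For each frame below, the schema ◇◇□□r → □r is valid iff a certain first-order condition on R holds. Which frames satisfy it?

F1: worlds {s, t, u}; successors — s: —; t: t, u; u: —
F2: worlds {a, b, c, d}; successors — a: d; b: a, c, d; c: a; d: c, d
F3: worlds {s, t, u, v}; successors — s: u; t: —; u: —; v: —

This is the axiom for a generalized confluence (Geach) condition; its first-order frame correspondent is ∀x ∀y ∀z ((xR²y ∧ xRz) → ∃w (yR²w ∧ z = w)).
F1: fails — tR²u, tRt but no w with uR²w and t=w.
F2: fails — bR²a, bRa but no w with aR²w and a=w.
F3: ✓.
Valid on: F3.

F3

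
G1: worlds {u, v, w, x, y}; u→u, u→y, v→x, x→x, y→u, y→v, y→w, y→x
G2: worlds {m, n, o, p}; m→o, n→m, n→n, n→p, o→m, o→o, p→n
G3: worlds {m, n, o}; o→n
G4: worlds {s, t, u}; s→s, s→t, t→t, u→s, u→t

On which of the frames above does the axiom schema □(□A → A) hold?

G4

This is the axiom for shift-reflexivity; its first-order frame correspondent is ∀x ∀y (Rxy → Ryy).
G1: fails — Ruy but not Ryy.
G2: fails — Rom but not Rmm.
G3: fails — Ron but not Rnn.
G4: satisfies the condition.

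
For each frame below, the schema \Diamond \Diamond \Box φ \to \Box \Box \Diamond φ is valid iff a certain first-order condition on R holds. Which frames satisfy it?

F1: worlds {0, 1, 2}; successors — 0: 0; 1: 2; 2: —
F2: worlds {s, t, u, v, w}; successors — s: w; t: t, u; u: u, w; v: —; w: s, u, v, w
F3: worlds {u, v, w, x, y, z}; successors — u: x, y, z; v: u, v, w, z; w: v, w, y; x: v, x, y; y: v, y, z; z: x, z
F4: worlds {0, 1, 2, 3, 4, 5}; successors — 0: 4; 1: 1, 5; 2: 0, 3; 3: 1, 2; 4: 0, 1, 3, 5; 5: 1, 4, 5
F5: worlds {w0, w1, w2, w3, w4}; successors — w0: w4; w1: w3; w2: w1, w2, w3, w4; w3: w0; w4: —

F1

This is the axiom for a generalized confluence (Geach) condition; its first-order frame correspondent is \forall x \forall y \forall z ((x R^2 y \wedge x R^2 z) \to \exists w (yRw \wedge zRw)).
F1: condition met.
F2: fails — sR²s, sR²v but no w* with sRw* and vRw*.
F3: fails — vR²w, vR²z but no t with wRt and zRt.
F4: fails — 0R²0, 0R²1 but no w with 0Rw and 1Rw.
F5: fails — w2R²w0, w2R²w1 but no w with w0Rw and w1Rw.
Valid on: F1.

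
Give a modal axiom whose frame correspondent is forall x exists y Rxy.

□p → ◇p

A defining formula is □p → ◇p (the D axiom).
Suppose □p→◇p is valid. At any x set V(p)=W. Then □p at x, so ◇p at x, so x has a successor.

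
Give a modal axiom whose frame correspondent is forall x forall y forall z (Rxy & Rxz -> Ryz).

The condition is the Euclidean property. The 5 schema ◇ψ → □◇ψ defines it.

◇ψ → □◇ψ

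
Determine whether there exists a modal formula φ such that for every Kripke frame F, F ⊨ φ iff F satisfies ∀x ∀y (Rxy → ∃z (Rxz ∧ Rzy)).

This is a Sahlqvist condition; the C4 axiom □□r → □r defines it.

Yes, by □□r → □r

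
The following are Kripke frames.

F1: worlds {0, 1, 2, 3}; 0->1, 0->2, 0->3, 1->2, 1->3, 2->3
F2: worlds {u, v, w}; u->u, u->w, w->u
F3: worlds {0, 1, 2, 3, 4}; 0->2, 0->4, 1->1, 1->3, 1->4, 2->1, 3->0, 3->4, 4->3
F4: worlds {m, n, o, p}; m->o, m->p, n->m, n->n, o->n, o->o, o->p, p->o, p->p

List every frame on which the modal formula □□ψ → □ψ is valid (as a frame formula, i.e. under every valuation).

F2, F4

Frame correspondent (Sahlqvist): ∀x ∀y (Rxy → ∃z (Rxz ∧ Rzy)) — i.e. density.
F1: fails — R12 but no z with R1z and Rz2.
F2: ✓.
F3: fails — R02 but no z with R0z and Rz2.
F4: ✓.
Valid on: F2, F4.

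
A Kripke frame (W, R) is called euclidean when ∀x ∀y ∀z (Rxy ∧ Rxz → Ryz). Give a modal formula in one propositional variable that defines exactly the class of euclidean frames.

◇ψ → □◇ψ

This is the Euclidean property; the standard corresponding axiom is 5: ◇ψ → □◇ψ.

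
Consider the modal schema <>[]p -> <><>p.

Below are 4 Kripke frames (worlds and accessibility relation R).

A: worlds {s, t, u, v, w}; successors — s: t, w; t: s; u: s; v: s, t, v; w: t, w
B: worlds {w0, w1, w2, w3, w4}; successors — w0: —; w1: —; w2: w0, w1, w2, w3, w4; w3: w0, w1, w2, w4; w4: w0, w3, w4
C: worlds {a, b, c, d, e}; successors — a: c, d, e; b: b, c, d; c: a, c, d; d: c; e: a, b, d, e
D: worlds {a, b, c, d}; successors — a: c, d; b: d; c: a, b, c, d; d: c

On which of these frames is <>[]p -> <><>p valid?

A, C, D

Frame correspondent (Sahlqvist): forall x forall y (xRy -> exists w (yRw & x R^2 w)) — i.e. a generalized confluence (Geach) condition.
A: condition met.
B: fails — w2Rw0 but no w with w0Rw and w2R²w.
C: condition met.
D: condition met.
Valid on: A, C, D.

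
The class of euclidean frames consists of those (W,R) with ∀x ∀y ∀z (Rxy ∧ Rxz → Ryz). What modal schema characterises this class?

The condition is the Euclidean property. The 5 schema ◇q → □◇q defines it.
Suppose ◇q→□◇q is valid. Take Rxy, Rxz and set V(q)={y}. Then ◇q at x, so □◇q at x, so ◇q at z, so some w with Rzw has q; w=y, i.e. Rzy. By symmetry of the argument, Ryz.

◇q → □◇q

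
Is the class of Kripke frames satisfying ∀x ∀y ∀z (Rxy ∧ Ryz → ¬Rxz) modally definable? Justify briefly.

No — not modally definable

If a class were modally definable it would be closed under surjective bounded morphisms (Goldblatt–Thomason).
The 5-cycle (worlds a,b,c,d,e with a→b→c→d→e→a) is intransitive. Mapping every world to a single reflexive point • is a surjective bounded morphism; the reflexive point is not intransitive (R••∧R•• but R••).
So the class is not modally definable.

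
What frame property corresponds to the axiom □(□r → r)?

Suppose □(□r→r) is valid. Take Rxy and set V(r)={w : Ryw}. Then at y, □r holds; since □(□r→r) at x, □r→r at y, so r at y, i.e. Ryy.

shift-reflexivity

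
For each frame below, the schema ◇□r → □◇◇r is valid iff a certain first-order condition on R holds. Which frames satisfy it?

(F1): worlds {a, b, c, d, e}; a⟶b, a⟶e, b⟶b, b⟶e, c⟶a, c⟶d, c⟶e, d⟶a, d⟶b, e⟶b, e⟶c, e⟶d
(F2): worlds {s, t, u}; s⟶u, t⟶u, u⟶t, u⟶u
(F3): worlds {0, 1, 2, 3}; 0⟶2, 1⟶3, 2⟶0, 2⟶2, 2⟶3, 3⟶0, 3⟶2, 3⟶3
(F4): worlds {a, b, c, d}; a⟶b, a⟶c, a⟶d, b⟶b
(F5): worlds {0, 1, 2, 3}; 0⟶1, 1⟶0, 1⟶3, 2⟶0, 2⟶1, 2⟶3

(F1), (F2), (F3)

Frame correspondent (Sahlqvist): ∀x ∀y ∀z ((xRy ∧ xRz) → ∃w (yRw ∧ zR²w)) — i.e. a generalized confluence (Geach) condition.
(F1): satisfies the condition.
(F2): satisfies the condition.
(F3): satisfies the condition.
(F4): fails — aRb, aRc but no w with bRw and cR²w.
(F5): fails — 0R1, 0R1 but no w with 1Rw and 1R²w.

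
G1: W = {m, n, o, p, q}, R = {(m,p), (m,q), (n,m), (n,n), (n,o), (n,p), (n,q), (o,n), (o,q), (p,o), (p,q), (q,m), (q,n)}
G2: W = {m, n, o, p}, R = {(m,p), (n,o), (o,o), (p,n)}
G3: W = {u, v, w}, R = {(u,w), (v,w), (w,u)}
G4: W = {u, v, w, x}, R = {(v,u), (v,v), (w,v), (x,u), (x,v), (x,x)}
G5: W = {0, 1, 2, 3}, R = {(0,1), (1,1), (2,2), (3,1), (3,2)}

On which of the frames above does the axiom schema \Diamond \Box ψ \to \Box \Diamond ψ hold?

The schema corresponds to convergence: \forall x \forall y \forall z (Rxy \wedge Rxz \to \exists w (Ryw \wedge Rzw)).
G1: fails — Rmq and Rmp but q and p have no common successor.
G2: condition met.
G3: condition met.
G4: fails — Rvv and Rvu but v and u have no common successor.
G5: fails — R32 and R31 but 2 and 1 have no common successor.

G2, G3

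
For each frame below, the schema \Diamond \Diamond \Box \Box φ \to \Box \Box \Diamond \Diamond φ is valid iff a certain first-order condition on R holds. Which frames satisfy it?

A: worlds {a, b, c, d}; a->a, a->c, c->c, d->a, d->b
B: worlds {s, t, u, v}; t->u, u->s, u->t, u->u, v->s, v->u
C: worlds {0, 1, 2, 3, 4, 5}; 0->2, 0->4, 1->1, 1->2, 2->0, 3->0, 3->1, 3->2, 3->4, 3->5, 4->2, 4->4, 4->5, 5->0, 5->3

A, C

Frame correspondent (Sahlqvist): \forall x \forall y \forall z ((x R^2 y \wedge x R^2 z) \to \exists w (y R^2 w \wedge z R^2 w)) — i.e. a generalized confluence (Geach) condition.
A: satisfies the condition.
B: fails — tR²s, tR²s but no w with sR²w and sR²w.
C: satisfies the condition.
Valid on: A, C.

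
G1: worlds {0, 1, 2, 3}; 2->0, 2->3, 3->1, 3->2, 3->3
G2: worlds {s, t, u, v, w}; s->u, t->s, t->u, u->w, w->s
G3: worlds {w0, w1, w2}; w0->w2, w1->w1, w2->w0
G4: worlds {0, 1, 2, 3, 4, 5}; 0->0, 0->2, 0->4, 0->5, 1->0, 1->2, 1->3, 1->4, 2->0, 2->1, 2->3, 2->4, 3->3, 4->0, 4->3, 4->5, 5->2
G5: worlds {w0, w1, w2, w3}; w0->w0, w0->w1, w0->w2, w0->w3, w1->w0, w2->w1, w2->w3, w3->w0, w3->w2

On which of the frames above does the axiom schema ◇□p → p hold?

G3

This is the axiom for symmetry; its first-order frame correspondent is ∀x ∀y (Rxy → Ryx).
G1: fails — R31 but not R13.
G2: fails — Ruw but not Rwu.
G3: holds.
G4: fails — R10 but not R01.
G5: fails — Rw0w2 but not Rw2w0.
Valid on: G3.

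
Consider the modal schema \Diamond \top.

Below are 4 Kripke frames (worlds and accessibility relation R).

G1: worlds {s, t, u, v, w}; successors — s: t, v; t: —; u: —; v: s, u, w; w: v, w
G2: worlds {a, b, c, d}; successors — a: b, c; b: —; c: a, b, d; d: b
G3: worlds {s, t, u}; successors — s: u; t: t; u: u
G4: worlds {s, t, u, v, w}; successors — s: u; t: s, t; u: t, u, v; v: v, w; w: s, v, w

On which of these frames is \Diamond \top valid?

G3, G4

The schema corresponds to seriality: \forall x \exists y Rxy.
G1: fails — world t has no successor.
G2: fails — world b has no successor.
G3: holds.
G4: holds.
Valid on: G3, G4.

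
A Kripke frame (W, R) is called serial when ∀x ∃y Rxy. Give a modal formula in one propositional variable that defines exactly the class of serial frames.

The condition is seriality. The D schema □ψ → ◇ψ defines it.
Suppose □ψ→◇ψ is valid. At any x set V(ψ)=W. Then □ψ at x, so ◇ψ at x, so x has a successor.

□ψ → ◇ψ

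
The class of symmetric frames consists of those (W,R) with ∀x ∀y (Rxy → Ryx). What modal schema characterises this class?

A defining formula is p → □◇p (the B axiom).
Suppose p→□◇p is valid. Take Rxy and set V(p)={x}. Then p at x, so □◇p at x, so ◇p at y, so some z with Ryz has p; z=x, i.e. Ryx.

p → □◇p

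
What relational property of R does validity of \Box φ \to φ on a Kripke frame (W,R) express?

Suppose □φ→φ is valid. At any x set V(φ)={w : Rxw}. Then □φ holds at x, so φ holds at x, i.e. Rxx.

reflexivity: \forall x Rxx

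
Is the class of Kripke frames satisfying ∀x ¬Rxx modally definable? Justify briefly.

No — not modally definable

Any modally definable frame class is closed under surjective bounded morphisms.
The 2-cycle (worlds w0,w1 with w0→w1→w0) is irreflexive, and the map sending every world to a single reflexive point • is a surjective bounded morphism (forth: every edge maps to (•,•); back: every world has a successor). So any modal formula valid on the 2-cycle is also valid on the reflexive point, which is not irreflexive.
Hence irreflexivity is not modally definable.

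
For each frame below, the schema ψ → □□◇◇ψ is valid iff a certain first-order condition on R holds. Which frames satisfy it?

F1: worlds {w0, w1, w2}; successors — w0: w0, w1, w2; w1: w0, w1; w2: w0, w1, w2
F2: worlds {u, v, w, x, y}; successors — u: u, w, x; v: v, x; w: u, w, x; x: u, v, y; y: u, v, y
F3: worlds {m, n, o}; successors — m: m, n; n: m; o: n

F1

Frame correspondent (Sahlqvist): ∀x ∀z (xR²z → ∃w (x = w ∧ zR²w)) — i.e. a generalized confluence (Geach) condition.
F1: holds.
F2: fails — wR²v but no t with w=t and vR²t.
F3: fails — oR²m but no w with o=w and mR²w.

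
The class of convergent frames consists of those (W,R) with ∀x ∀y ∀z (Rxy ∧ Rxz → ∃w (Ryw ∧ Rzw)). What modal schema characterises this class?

◇□ψ → □◇ψ

This is convergence; the standard corresponding axiom is .2: ◇□ψ → □◇ψ.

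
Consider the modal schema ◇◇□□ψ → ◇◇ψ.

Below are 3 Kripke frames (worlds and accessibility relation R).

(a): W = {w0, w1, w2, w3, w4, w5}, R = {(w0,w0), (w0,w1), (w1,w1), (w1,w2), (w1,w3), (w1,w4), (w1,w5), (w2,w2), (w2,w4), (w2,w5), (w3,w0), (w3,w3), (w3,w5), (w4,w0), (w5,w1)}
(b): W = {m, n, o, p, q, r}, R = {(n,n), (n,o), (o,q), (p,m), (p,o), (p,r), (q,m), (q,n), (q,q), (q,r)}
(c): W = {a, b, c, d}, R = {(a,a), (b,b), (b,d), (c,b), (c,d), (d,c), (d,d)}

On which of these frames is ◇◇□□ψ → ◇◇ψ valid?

(a), (c)

The schema corresponds to a generalized confluence (Geach) condition: ∀x ∀y (xR²y → ∃w (yR²w ∧ xR²w)).
(a): ✓.
(b): fails — oR²m but no w with mR²w and oR²w.
(c): ✓.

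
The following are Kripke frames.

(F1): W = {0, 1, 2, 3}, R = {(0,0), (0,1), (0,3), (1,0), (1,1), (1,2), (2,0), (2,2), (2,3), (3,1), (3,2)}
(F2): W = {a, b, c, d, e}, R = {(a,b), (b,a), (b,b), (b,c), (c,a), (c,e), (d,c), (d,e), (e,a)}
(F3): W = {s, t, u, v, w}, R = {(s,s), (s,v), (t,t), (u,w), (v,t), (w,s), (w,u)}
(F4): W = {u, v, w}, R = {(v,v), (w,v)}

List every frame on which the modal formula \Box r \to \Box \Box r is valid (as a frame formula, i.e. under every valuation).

The schema corresponds to transitivity: \forall x \forall y \forall z (Rxy \wedge Ryz \to Rxz).
(F1): fails — R10 and R03 but not R13.
(F2): fails — Rbc and Rce but not Rbe.
(F3): fails — Ruw and Rwu but not Ruu.
(F4): satisfies the condition.

(F4)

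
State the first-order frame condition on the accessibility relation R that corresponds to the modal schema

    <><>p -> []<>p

This is a Sahlqvist (Geach-type) schema ◇^2□^0p → □^1◇^1p.
Minimal-valuation argument: fix x; take any y with xR^2y and any z with xR^1z. Set V(p) to the set of worlds R-reachable from y in exactly 0 steps. Then □^0p holds at y, so the antecedent holds at x; validity forces ◇^1p at z, giving a w with zR^1w and yR^0w.
First-order correspondent: forall x forall y forall z ((x R^2 y & xRz) -> exists w (y = w & zRw)).

forall x forall y forall z ((x R^2 y & xRz) -> exists w (y = w & zRw))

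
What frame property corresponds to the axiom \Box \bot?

emptiness of R: \forall x \forall y \neg Rxy

This schema is the Ver axiom.
Its frame correspondent is emptiness of R — \forall x \forall y \neg Rxy.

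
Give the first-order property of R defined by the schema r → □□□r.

This is a Sahlqvist (Geach-type) schema ◇^0□^0r → □^3◇^0r.
Minimal-valuation argument: fix x; take any y with xR^0y and any z with xR^3z. Set V(r) to the set of worlds R-reachable from y in exactly 0 steps. Then □^0r holds at y, so the antecedent holds at x; validity forces ◇^0r at z, giving a w with zR^0w and yR^0w.
First-order correspondent: ∀x ∀z (xR³z → ∃w (x = w ∧ z = w)).

∀x ∀z (xR³z → ∃w (x = w ∧ z = w))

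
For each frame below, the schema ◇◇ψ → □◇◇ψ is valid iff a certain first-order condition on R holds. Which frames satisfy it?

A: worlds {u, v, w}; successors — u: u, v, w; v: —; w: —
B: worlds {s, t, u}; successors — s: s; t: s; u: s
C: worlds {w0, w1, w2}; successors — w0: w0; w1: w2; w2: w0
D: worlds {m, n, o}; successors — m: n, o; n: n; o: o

B, C

This is the axiom for a generalized confluence (Geach) condition; its first-order frame correspondent is ∀x ∀y ∀z ((xR²y ∧ xRz) → ∃w (y = w ∧ zR²w)).
A: fails — uR²u, uRv but no t with u=t and vR²t.
B: holds.
C: holds.
D: fails — mR²n, mRo but no w with n=w and oR²w.
Valid on: B, C.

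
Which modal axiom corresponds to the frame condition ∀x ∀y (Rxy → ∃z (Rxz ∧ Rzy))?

The condition is density. The C4 schema □□p → □p defines it.
Suppose □□p→□p is valid. Take Rxy and set V(p)={w : xR²w}. Then □□p at x, so □p at x, so p at y, i.e. ∃z(Rxz∧Rzy).

□□p → □p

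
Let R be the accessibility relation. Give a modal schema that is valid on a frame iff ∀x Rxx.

A defining formula is □r → r (the T axiom).
Suppose □r→r is valid. At any x set V(r)={w : Rxw}. Then □r holds at x, so r holds at x, i.e. Rxx.

□r → r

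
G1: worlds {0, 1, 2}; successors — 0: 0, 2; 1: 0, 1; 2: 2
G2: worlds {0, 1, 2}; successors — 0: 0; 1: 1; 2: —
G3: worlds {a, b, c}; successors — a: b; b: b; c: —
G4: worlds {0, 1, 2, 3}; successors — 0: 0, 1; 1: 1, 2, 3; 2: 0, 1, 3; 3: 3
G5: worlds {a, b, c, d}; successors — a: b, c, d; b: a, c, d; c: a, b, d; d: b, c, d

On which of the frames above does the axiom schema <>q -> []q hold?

Frame correspondent (Sahlqvist): forall x forall y forall z (Rxy & Rxz -> y = z) — i.e. partial functionality.
G1: fails — 0 sees both 0 and 2.
G2: holds.
G3: holds.
G4: fails — 0 sees both 0 and 1.
G5: fails — a sees both b and c.

G2, G3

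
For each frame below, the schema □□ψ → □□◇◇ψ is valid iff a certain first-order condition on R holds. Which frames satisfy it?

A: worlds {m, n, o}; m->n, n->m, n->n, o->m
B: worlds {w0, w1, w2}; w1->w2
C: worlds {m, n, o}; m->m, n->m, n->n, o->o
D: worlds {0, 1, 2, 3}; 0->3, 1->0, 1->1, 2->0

The schema corresponds to a generalized confluence (Geach) condition: ∀x ∀z (xR²z → ∃w (xR²w ∧ zR²w)).
A: satisfies the condition.
B: satisfies the condition.
C: satisfies the condition.
D: fails — 1R²0 but no w with 1R²w and 0R²w.

A, B, C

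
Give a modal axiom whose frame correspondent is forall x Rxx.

The condition is reflexivity. The T schema □q → q defines it.

□q → q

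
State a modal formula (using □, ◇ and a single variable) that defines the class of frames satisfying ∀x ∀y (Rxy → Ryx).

q → □◇q

The condition is symmetry. The B schema q → □◇q defines it.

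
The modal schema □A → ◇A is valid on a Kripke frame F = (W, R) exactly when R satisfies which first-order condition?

Seriality

This schema is the D axiom.
It corresponds to seriality: ∀x ∃y Rxy.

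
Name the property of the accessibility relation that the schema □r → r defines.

Suppose □r→r is valid. At any x set V(r)={w : Rxw}. Then □r holds at x, so r holds at x, i.e. Rxx.
Conversely, any frame satisfying ∀x Rxx validates the schema.
Frame condition: ∀x Rxx.

reflexivity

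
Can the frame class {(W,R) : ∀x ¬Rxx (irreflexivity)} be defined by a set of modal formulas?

No

Modal frame validity is preserved under surjective bounded morphisms.
The 5-cycle (worlds w0,w1,w2,w3,w4 with w0→w1→w2→w3→w4→w0) is irreflexive, and the map sending every world to a single reflexive point • is a surjective bounded morphism (forth: every edge maps to (•,•); back: every world has a successor). So any modal formula valid on the 5-cycle is also valid on the reflexive point, which is not irreflexive.
Hence irreflexivity is not modally definable.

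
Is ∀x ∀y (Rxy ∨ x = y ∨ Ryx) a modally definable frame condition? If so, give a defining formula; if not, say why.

Modal frame validity is preserved under disjoint unions.
Take 3 disjoint single-world reflexive frames: each is trivially connected, but their disjoint union has 3 worlds with no edge between distinct components, so it is not connected.
So the class is not modally definable.

No — not modally definable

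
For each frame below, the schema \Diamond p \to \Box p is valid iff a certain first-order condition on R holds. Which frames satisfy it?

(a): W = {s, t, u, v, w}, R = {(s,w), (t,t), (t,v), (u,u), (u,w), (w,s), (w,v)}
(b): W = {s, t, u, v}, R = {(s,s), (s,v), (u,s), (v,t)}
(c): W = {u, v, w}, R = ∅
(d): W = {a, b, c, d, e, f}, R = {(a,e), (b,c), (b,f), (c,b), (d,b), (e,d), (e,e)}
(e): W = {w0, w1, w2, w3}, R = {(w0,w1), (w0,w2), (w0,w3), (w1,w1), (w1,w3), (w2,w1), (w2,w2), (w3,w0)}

(c)

Frame correspondent (Sahlqvist): \forall x \forall y \forall z (Rxy \wedge Rxz \to y = z) — i.e. partial functionality.
(a): fails — t sees both t and v.
(b): fails — s sees both s and v.
(c): holds.
(d): fails — b sees both c and f.
(e): fails — w0 sees both w1 and w2.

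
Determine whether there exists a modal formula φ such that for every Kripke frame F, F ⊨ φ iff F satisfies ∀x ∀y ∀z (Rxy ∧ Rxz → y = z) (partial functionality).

Yes, by ◇q → □q

The condition is partial functionality. A defining modal formula is ◇q → □q.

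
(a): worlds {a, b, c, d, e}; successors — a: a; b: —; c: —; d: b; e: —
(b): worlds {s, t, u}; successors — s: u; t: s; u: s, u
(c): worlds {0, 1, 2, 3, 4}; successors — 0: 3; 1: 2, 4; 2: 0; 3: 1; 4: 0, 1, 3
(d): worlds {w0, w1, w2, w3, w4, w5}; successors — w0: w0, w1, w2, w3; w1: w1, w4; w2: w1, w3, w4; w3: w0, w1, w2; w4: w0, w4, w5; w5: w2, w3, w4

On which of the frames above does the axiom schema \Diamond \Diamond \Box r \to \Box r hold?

The schema corresponds to a generalized confluence (Geach) condition: \forall x \forall y \forall z ((x R^2 y \wedge xRz) \to \exists w (yRw \wedge z = w)).
(a): condition met.
(b): fails — uR²s, uRs but no w with sRw and s=w.
(c): fails — 0R²1, 0R3 but no w with 1Rw and 3=w.
(d): fails — w0R²w1, w0Rw0 but no w with w1Rw and w0=w.
Valid on: (a).

(a)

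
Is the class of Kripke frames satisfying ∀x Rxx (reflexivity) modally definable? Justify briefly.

Definable; □p → p defines it

Yes: it is reflexivity, defined by the T schema □p → p.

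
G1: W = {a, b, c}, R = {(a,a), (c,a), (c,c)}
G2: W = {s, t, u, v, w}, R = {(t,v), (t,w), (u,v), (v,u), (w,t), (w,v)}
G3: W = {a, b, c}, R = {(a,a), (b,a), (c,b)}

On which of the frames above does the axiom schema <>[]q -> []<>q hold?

The schema corresponds to convergence: forall x forall y forall z (Rxy & Rxz -> exists w (Ryw & Rzw)).
G1: condition met.
G2: fails — Rtv and Rtw but v and w have no common successor.
G3: condition met.
Valid on: G1, G3.

G1, G3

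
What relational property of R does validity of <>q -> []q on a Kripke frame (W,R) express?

partial functionality

This is the CD axiom.
Its frame correspondent is partial functionality — forall x forall y forall z (Rxy & Rxz -> y = z).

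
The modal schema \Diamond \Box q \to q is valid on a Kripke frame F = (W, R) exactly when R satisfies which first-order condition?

This schema is equivalent to the B axiom q → □◇q.
It corresponds to symmetry: \forall x \forall y (Rxy \to Ryx).

Symmetry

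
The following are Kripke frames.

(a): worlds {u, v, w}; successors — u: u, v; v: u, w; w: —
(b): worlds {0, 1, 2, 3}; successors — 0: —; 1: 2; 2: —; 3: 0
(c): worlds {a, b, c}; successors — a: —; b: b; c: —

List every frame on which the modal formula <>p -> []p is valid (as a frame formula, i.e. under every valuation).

(b), (c)

The schema corresponds to partial functionality: forall x forall y forall z (Rxy & Rxz -> y = z).
(a): fails — u sees both u and v.
(b): ✓.
(c): ✓.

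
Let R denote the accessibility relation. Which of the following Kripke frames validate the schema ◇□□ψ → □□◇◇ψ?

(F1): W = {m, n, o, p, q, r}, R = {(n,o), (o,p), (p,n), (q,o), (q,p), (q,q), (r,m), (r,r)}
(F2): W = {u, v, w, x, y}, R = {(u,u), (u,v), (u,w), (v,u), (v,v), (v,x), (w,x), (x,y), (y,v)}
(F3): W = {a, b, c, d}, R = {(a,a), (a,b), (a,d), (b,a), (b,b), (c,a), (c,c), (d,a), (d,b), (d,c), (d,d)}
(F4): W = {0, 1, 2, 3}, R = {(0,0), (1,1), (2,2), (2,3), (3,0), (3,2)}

(F3), (F4)

This is the axiom for a generalized confluence (Geach) condition; its first-order frame correspondent is ∀x ∀y ∀z ((xRy ∧ xR²z) → ∃w (yR²w ∧ zR²w)).
(F1): fails — nRo, nR²p but no w with oR²w and pR²w.
(F2): fails — uRu, uR²w but no t with uR²t and wR²t.
(F3): condition met.
(F4): condition met.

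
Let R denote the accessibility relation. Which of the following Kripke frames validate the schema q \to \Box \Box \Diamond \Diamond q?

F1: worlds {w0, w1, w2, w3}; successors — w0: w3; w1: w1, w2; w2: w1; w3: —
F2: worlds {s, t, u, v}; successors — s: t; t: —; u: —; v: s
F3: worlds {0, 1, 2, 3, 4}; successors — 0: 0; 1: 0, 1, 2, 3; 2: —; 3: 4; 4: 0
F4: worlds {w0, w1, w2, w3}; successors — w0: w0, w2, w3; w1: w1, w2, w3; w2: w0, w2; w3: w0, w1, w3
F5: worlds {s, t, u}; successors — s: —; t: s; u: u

The schema corresponds to a generalized confluence (Geach) condition: \forall x \forall z (x R^2 z \to \exists w (x = w \wedge z R^2 w)).
F1: condition met.
F2: fails — vR²t but no w with v=w and tR²w.
F3: fails — 1R²0 but no w with 1=w and 0R²w.
F4: fails — w1R²w2 but no w with w1=w and w2R²w.
F5: condition met.
Valid on: F1, F5.

F1, F5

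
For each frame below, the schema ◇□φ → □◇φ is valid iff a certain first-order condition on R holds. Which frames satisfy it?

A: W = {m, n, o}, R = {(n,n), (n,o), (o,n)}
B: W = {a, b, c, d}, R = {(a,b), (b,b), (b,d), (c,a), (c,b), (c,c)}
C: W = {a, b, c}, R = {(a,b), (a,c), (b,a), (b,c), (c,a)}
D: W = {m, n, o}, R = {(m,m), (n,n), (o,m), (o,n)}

A

Frame correspondent (Sahlqvist): ∀x ∀y ∀z (Rxy ∧ Rxz → ∃w (Ryw ∧ Rzw)) — i.e. convergence.
A: ✓.
B: fails — Rbb and Rbd but b and d have no common successor.
C: fails — Rbc and Rba but c and a have no common successor.
D: fails — Rom and Ron but m and n have no common successor.
Valid on: A.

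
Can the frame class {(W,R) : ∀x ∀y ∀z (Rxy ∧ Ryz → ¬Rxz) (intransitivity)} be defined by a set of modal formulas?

No — not modally definable

Modal frame validity is preserved under surjective bounded morphisms.
The 3-cycle (worlds w0,w1,w2 with w0→w1→w2→w0) is intransitive. Mapping every world to a single reflexive point • is a surjective bounded morphism; the reflexive point is not intransitive (R••∧R•• but R••).
Hence intransitivity is not modally definable.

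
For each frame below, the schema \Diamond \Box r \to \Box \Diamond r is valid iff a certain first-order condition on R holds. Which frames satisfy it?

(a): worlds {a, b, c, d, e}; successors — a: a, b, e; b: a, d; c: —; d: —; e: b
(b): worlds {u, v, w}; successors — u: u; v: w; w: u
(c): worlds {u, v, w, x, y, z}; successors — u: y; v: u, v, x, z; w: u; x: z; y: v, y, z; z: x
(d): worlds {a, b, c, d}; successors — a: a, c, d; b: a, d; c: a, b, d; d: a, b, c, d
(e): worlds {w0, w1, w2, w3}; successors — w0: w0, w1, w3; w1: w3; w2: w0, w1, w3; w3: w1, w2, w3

Frame correspondent (Sahlqvist): \forall x \forall y \forall z (Rxy \wedge Rxz \to \exists w (Ryw \wedge Rzw)) — i.e. convergence.
(a): fails — Rab and Rae but b and e have no common successor.
(b): ✓.
(c): fails — Rvv and Rvu but v and u have no common successor.
(d): ✓.
(e): ✓.
Valid on: (b), (d), (e).

(b), (d), (e)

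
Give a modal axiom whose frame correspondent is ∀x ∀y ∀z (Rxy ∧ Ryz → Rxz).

□ψ → □□ψ

A defining formula is □ψ → □□ψ (the 4 axiom).
Suppose □ψ→□□ψ is valid. Take Rxy, Ryz and set V(ψ)={w : Rxw}. Then □ψ at x, so □□ψ at x, so □ψ at y, so ψ at z, i.e. Rxz.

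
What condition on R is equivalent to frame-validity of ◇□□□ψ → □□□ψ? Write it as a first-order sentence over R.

∀x ∀y ∀z ((xRy ∧ xR³z) → ∃w (yR³w ∧ z = w))

This is a Sahlqvist (Geach-type) schema ◇^1□^3ψ → □^3◇^0ψ.
Minimal-valuation argument: fix x; take any y with xR^1y and any z with xR^3z. Set V(ψ) to the set of worlds R-reachable from y in exactly 3 steps. Then □^3ψ holds at y, so the antecedent holds at x; validity forces ◇^0ψ at z, giving a w with zR^0w and yR^3w.
First-order correspondent: ∀x ∀y ∀z ((xRy ∧ xR³z) → ∃w (yR³w ∧ z = w)).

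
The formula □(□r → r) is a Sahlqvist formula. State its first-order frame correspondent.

Suppose □(□r→r) is valid. Take Rxy and set V(r)={w : Ryw}. Then at y, □r holds; since □(□r→r) at x, □r→r at y, so r at y, i.e. Ryy.

shift-reflexivity: ∀x ∀y (Rxy → Ryy)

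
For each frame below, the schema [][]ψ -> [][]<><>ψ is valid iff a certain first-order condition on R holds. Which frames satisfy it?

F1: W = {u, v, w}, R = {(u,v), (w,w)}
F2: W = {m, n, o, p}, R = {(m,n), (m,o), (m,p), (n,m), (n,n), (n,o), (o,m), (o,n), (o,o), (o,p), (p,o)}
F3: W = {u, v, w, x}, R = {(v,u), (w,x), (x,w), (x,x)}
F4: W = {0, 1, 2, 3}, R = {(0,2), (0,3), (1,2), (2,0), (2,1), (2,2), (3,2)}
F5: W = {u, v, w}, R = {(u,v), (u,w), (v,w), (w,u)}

F1, F2, F3, F4

Frame correspondent (Sahlqvist): forall x forall z (x R^2 z -> exists w (x R^2 w & z R^2 w)) — i.e. a generalized confluence (Geach) condition.
F1: ✓.
F2: ✓.
F3: ✓.
F4: ✓.
F5: fails — wR²v but no t with wR²t and vR²t.
Valid on: F1, F2, F3, F4.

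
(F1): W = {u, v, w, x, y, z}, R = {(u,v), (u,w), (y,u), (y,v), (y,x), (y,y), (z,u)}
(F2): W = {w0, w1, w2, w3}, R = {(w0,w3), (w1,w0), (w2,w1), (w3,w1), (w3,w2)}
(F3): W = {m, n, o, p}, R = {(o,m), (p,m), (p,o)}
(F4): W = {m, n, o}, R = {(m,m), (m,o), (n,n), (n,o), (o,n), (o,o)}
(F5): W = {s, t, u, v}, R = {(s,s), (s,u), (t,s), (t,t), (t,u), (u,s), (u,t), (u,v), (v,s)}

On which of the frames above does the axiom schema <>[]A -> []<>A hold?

This is the axiom for convergence; its first-order frame correspondent is forall x forall y forall z (Rxy & Rxz -> exists w (Ryw & Rzw)).
(F1): fails — Ruv and Ruv but v and v have no common successor.
(F2): fails — Rw3w1 and Rw3w2 but w1 and w2 have no common successor.
(F3): fails — Rom and Rom but m and m have no common successor.
(F4): condition met.
(F5): condition met.
Valid on: (F4), (F5).

(F4), (F5)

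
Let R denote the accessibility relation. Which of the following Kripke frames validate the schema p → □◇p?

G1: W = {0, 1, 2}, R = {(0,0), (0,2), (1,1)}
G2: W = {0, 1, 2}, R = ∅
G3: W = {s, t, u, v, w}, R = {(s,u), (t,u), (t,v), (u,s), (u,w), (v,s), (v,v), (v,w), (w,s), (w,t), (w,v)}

G2

The schema corresponds to symmetry: ∀x ∀y (Rxy → Ryx).
G1: fails — R02 but not R20.
G2: satisfies the condition.
G3: fails — Rwt but not Rtw.
Valid on: G2.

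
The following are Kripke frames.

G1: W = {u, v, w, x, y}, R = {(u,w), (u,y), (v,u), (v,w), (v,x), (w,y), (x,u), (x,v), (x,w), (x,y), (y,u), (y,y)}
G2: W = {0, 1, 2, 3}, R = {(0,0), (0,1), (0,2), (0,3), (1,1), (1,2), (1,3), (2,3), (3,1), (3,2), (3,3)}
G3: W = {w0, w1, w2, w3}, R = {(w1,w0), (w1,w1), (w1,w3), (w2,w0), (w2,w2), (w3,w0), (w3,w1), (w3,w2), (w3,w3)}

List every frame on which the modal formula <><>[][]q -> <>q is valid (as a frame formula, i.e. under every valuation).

G1, G2

Frame correspondent (Sahlqvist): forall x forall y (x R^2 y -> exists w (y R^2 w & xRw)) — i.e. a generalized confluence (Geach) condition.
G1: holds.
G2: holds.
G3: fails — w1R²w0 but no w with w0R²w and w1Rw.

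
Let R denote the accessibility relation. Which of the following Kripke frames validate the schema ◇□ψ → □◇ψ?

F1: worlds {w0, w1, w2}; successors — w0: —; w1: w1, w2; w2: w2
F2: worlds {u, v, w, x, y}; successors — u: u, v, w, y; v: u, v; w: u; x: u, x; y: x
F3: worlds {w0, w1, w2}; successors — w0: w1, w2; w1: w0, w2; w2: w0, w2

Frame correspondent (Sahlqvist): ∀x ∀y ∀z (Rxy ∧ Rxz → ∃w (Ryw ∧ Rzw)) — i.e. convergence.
F1: holds.
F2: fails — Ruv and Ruy but v and y have no common successor.
F3: holds.

F1, F3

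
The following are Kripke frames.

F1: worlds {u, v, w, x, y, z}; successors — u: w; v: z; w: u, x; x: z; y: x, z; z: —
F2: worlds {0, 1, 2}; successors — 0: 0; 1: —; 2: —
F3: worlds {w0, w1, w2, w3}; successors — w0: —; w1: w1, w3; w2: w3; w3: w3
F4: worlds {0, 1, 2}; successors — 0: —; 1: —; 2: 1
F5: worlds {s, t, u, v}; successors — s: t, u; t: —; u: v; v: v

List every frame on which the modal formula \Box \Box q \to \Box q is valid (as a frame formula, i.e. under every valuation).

The schema corresponds to density: \forall x \forall y (Rxy \to \exists z (Rxz \wedge Rzy)).
F1: fails — Ryx but no t with Ryt and Rtx.
F2: satisfies the condition.
F3: satisfies the condition.
F4: fails — R21 but no z with R2z and Rz1.
F5: fails — Rsu but no z with Rsz and Rzu.
Valid on: F2, F3.

F2, F3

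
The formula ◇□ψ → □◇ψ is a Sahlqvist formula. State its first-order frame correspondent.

Suppose ◇□ψ→□◇ψ is valid. Take Rxy, Rxz and set V(ψ)={w : Ryw}. Then □ψ at y so ◇□ψ at x, so □◇ψ at x, so ◇ψ at z, giving w with Rzw and Ryw.
Conversely, any frame satisfying ∀x ∀y ∀z (Rxy ∧ Rxz → ∃w (Ryw ∧ Rzw)) validates the schema.
Frame condition: ∀x ∀y ∀z (Rxy ∧ Rxz → ∃w (Ryw ∧ Rzw)).

convergence: ∀x ∀y ∀z (Rxy ∧ Rxz → ∃w (Ryw ∧ Rzw))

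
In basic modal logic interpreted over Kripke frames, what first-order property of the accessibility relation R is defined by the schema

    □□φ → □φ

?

Suppose □□φ→□φ is valid. Take Rxy and set V(φ)={w : xR²w}. Then □□φ at x, so □φ at x, so φ at y, i.e. ∃z(Rxz∧Rzy).
Conversely, on a frame with density the schema holds at every world under every valuation.
So the correspondent is density.

Density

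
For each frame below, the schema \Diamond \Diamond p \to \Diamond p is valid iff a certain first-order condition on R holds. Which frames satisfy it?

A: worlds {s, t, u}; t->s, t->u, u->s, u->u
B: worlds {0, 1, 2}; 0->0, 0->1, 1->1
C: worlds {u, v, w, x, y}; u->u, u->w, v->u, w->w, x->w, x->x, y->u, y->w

Frame correspondent (Sahlqvist): \forall x \forall y \forall z (Rxy \wedge Ryz \to Rxz) — i.e. transitivity.
A: ✓.
B: ✓.
C: fails — Rvu and Ruw but not Rvw.
Valid on: A, B.

A, B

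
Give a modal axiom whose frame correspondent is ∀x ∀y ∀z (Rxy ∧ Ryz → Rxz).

□r → □□r

This is transitivity; the standard corresponding axiom is 4: □r → □□r.
Suppose □r→□□r is valid. Take Rxy, Ryz and set V(r)={w : Rxw}. Then □r at x, so □□r at x, so □r at y, so r at z, i.e. Rxz.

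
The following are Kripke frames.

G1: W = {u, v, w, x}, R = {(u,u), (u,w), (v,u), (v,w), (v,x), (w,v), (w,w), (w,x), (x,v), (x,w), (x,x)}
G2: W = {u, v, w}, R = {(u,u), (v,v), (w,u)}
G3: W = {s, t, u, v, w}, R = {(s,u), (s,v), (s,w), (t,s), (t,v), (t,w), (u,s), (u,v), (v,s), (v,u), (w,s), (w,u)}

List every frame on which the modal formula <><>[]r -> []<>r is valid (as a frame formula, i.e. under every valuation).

This is the axiom for a generalized confluence (Geach) condition; its first-order frame correspondent is forall x forall y forall z ((x R^2 y & xRz) -> exists w (yRw & zRw)).
G1: holds.
G2: holds.
G3: holds.

G1, G2, G3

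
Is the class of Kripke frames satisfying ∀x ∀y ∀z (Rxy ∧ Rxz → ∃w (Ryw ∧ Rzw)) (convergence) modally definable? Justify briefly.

The condition is convergence. A defining modal formula is ◇□q → □◇q.
Suppose ◇□q→□◇q is valid. Take Rxy, Rxz and set V(q)={w : Ryw}. Then □q at y so ◇□q at x, so □◇q at x, so ◇q at z, giving w with Rzw and Ryw.

Yes — defined by ◇□q → □◇q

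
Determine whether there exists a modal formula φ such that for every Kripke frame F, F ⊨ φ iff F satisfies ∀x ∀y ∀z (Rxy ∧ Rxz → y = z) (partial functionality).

Yes, by ◇q → □q

This is a Sahlqvist condition; the CD axiom ◇q → □q defines it.
Suppose ◇q→□q is valid. Take Rxy, Rxz and set V(q)={y}. Then ◇q at x, so □q at x, so q at z, i.e. z=y.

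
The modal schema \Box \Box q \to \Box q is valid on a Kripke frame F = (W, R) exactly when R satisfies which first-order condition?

This schema is the C4 axiom.
It corresponds to density: \forall x \forall y (Rxy \to \exists z (Rxz \wedge Rzy)).

density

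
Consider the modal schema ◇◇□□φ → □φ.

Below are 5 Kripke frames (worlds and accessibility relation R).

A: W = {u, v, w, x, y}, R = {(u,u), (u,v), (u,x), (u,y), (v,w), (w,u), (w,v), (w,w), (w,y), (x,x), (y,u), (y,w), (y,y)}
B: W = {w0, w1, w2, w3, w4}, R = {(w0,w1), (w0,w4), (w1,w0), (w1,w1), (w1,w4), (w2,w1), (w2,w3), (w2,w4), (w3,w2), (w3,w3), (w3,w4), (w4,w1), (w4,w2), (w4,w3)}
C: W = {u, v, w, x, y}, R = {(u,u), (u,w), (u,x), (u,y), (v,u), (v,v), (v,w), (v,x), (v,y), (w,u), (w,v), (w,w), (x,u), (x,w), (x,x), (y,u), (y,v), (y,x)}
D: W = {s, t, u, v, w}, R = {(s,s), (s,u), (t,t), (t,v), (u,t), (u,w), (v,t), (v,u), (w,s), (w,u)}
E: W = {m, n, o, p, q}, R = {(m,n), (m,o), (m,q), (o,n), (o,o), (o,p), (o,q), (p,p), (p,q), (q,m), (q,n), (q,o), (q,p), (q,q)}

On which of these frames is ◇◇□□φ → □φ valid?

The schema corresponds to a generalized confluence (Geach) condition: ∀x ∀y ∀z ((xR²y ∧ xRz) → ∃w (yR²w ∧ z = w)).
A: fails — uR²v, uRx but no t with vR²t and x=t.
B: fails — w1R²w3, w1Rw0 but no w with w3R²w and w0=w.
C: satisfies the condition.
D: fails — sR²t, sRs but no w* with tR²w* and s=w*.
E: fails — mR²n, mRn but no w with nR²w and n=w.
Valid on: C.

C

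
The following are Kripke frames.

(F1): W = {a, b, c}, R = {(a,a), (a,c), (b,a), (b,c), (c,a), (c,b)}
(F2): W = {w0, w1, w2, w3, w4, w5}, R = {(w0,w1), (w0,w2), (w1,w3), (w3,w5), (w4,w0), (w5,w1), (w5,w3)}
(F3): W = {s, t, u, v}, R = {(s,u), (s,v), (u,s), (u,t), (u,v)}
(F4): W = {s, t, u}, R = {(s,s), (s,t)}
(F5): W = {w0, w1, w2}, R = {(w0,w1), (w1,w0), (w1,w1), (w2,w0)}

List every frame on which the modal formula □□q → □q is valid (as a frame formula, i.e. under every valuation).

Frame correspondent (Sahlqvist): ∀x ∀y (Rxy → ∃z (Rxz ∧ Rzy)) — i.e. density.
(F1): fails — Rcb but no z with Rcz and Rzb.
(F2): fails — Rw3w5 but no z with Rw3z and Rzw5.
(F3): fails — Rut but no z with Ruz and Rzt.
(F4): holds.
(F5): fails — Rw2w0 but no z with Rw2z and Rzw0.

(F4)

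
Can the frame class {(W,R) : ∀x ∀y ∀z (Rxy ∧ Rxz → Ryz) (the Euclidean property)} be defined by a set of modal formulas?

This is a Sahlqvist condition; the 5 axiom ◇q → □◇q defines it.

Yes — defined by ◇q → □◇q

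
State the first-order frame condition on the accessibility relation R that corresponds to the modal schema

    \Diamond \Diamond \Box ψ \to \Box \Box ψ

\forall x \forall y \forall z ((x R^2 y \wedge x R^2 z) \to \exists w (yRw \wedge z = w))

This is a Sahlqvist (Geach-type) schema ◇^2□^1ψ → □^2◇^0ψ.
First-order correspondent: \forall x \forall y \forall z ((x R^2 y \wedge x R^2 z) \to \exists w (yRw \wedge z = w)).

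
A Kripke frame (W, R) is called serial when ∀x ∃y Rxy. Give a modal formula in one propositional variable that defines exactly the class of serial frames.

□r → ◇r

This is seriality; the standard corresponding axiom is D: □r → ◇r.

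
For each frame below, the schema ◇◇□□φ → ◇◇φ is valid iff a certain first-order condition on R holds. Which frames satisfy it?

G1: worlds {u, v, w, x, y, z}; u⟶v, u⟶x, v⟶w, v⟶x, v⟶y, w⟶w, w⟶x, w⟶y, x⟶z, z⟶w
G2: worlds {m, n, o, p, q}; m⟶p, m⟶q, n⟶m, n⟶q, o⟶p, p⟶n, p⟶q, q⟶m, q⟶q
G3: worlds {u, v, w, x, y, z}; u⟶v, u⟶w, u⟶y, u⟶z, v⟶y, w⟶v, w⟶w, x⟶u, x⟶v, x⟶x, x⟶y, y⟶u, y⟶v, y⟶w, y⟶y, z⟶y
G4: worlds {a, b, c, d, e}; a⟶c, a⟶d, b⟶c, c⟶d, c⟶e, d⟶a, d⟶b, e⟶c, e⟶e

The schema corresponds to a generalized confluence (Geach) condition: ∀x ∀y (xR²y → ∃w (yR²w ∧ xR²w)).
G1: fails — uR²y but no t with yR²t and uR²t.
G2: condition met.
G3: condition met.
G4: condition met.

G2, G3, G4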